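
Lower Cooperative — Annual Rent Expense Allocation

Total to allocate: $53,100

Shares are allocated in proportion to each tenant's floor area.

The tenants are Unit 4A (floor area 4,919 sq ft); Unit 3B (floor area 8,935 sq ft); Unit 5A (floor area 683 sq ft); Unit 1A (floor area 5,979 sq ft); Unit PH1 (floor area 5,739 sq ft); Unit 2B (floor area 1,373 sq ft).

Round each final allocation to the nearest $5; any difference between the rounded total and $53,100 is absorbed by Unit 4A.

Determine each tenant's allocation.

Combined floor area = 27,628.
Unrounded shares: Unit 4A 4,919/27,628 × $53,100 = 9,454.14; Unit 3B 8,935/27,628 × $53,100 = 17,172.74; Unit 5A 683/27,628 × $53,100 = 1,312.70; Unit 1A 5,979/27,628 × $53,100 = 11,491.42; Unit PH1 5,739/27,628 × $53,100 = 11,030.15; Unit 2B 1,373/27,628 × $53,100 = 2,638.86.
At nearest $5: Unit 4A $9,455; Unit 3B $17,175; Unit 5A $1,315; Unit 1A $11,490; Unit PH1 $11,030; Unit 2B $2,640. Sum = $53,105.
Difference $53,100 − $53,105 = −$5 applied to Unit 4A: Unit 4A becomes $9,450.

Unit 4A: $9,450; Unit 3B: $17,175; Unit 5A: $1,315; Unit 1A: $11,490; Unit PH1: $11,030; Unit 2B: $2,640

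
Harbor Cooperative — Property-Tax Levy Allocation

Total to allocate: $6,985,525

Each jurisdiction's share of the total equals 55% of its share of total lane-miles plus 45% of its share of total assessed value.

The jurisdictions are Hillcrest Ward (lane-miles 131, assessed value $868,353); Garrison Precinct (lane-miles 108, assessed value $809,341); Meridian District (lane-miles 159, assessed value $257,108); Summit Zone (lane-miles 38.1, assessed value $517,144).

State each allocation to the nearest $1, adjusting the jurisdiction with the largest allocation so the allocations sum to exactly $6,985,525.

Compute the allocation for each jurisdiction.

Hillcrest Ward: $2,267,370; Garrison Precinct: $1,989,085; Meridian District: $1,730,411; Summit Zone: $998,659

Lane-miles total 436.1; assessed value total 2,451,946.
Blended shares (55% lane-miles + 45% assessed value): Hillcrest Ward 0.3246; Garrison Precinct 0.2847; Meridian District 0.2477; Summit Zone 0.1430.
Pro-rata amounts: Hillcrest Ward 2,267,370.27; Garrison Precinct 1,989,084.80; Meridian District 1,730,411.23; Summit Zone 998,658.71.
At nearest $1: Hillcrest Ward $2,267,370; Garrison Precinct $1,989,085; Meridian District $1,730,411; Summit Zone $998,659. Sum = $6,985,525.
Sum already equals the total — no adjustment.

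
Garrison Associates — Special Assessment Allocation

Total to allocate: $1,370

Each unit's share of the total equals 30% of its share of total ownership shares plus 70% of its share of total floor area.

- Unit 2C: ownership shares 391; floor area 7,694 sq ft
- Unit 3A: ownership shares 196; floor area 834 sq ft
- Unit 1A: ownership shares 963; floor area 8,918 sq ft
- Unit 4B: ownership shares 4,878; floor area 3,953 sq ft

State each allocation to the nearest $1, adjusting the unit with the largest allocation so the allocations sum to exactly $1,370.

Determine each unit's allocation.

Unit 2C: $370; Unit 3A: $50; Unit 1A: $461; Unit 4B: $489

Totals — ownership shares 6,428, floor area 21,399.
Blended shares (30% ownership shares + 70% floor area): Unit 2C 0.2699; Unit 3A 0.0364; Unit 1A 0.3367; Unit 4B 0.3570.
Unrounded shares: Unit 2C 369.81; Unit 3A 49.91; Unit 1A 461.24; Unit 4B 489.05.
At nearest $1: Unit 2C $370; Unit 3A $50; Unit 1A $461; Unit 4B $489. Sum = $1,370.
Rounded total matches; no reconciliation needed.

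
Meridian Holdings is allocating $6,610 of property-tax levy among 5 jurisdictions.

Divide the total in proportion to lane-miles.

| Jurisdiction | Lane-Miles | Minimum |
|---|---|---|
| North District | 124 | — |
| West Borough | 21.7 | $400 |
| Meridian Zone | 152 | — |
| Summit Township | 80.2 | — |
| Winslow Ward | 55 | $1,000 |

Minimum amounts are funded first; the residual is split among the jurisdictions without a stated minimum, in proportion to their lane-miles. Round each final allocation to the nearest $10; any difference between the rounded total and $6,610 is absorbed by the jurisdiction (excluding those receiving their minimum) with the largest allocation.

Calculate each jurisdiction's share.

Guaranteed amounts: West Borough $400; Winslow Ward $1,000. Remaining pool $5,210.
Remaining pool split over remaining lane-miles 356.2: North District 1,813.70 → $1,810; Meridian Zone 2,223.25 → $2,220; Summit Township 1,173.05 → $1,170.
Rounding difference +$10 applied to Meridian Zone → $2,230.

North District: $1,810 · West Borough: $400 · Meridian Zone: $2,230 · Summit Township: $1,170 · Winslow Ward: $1,000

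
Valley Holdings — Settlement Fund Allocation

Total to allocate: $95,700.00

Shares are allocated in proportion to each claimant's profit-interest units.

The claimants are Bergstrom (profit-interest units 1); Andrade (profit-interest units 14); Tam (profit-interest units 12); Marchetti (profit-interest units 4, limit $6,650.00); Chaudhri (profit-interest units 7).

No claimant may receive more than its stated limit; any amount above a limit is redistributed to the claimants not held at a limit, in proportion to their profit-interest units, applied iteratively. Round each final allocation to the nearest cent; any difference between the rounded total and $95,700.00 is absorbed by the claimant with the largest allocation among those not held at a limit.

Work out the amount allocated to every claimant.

Total profit-interest units = 38.
Proportional shares (ignoring caps): Bergstrom 2,518.4211; Andrade 35,257.8947; Tam 30,221.0526; Marchetti 10,073.6842; Chaudhri 17,628.9474.
Capped: Marchetti ($6,650.00); residual $89,050.00 reallocated over remaining profit-interest units 34.
Redistributed shares: Bergstrom 2,619.1176 → $2,619.12; Andrade 36,667.6471 → $36,667.65; Tam 31,429.4118 → $31,429.41; Chaudhri 18,333.8235 → $18,333.82.

Bergstrom: $2,619.12 | Andrade: $36,667.65 | Tam: $31,429.41 | Marchetti: $6,650.00 | Chaudhri: $18,333.82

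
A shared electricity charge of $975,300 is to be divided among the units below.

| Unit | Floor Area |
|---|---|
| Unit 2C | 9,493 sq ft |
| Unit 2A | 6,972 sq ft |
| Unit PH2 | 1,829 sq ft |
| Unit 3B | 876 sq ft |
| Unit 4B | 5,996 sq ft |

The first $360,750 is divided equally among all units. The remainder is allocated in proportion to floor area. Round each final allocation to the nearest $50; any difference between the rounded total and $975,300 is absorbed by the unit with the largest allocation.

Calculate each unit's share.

Unit 2C: $304,000 | Unit 2A: $242,400 | Unit PH2: $116,800 | Unit 3B: $93,550 | Unit 4B: $218,550

Equal tier: $360,750 ÷ 5 = $72,150 apiece.
Remainder $614,550 by floor area (total 25,166): Unit 2C 231,817.66 → $231,800; Unit 2A 170,255.21 → $170,250; Unit PH2 44,663.91 → $44,650; Unit 3B 21,391.79 → $21,400; Unit 4B 146,421.43 → $146,400.
Rounding difference +$50 on remainder applied to Unit 2C.
Totals: Unit 2C $72,150 + $231,850 = $304,000; Unit 2A $72,150 + $170,250 = $242,400; Unit PH2 $72,150 + $44,650 = $116,800; Unit 3B $72,150 + $21,400 = $93,550; Unit 4B $72,150 + $146,400 = $218,550.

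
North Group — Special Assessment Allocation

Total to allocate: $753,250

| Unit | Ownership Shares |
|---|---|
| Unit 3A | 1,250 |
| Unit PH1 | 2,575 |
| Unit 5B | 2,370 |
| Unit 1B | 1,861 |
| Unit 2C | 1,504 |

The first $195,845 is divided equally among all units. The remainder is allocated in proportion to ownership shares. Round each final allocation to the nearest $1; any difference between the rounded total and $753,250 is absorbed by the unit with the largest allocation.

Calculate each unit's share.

Equal tier: $195,845 ÷ 5 = $39,169 apiece.
Remainder $557,405 by ownership shares (total 9,560): Unit 3A 72,882.45 → $72,882; Unit PH1 150,137.85 → $150,138; Unit 5B 138,185.13 → $138,185; Unit 1B 108,507.40 → $108,507; Unit 2C 87,692.17 → $87,692.
Rounding difference +$1 on remainder applied to Unit PH1.
Totals: Unit 3A $39,169 + $72,882 = $112,051; Unit PH1 $39,169 + $150,139 = $189,308; Unit 5B $39,169 + $138,185 = $177,354; Unit 1B $39,169 + $108,507 = $147,676; Unit 2C $39,169 + $87,692 = $126,861.

Unit 3A: $112,051 | Unit PH1: $189,308 | Unit 5B: $177,354 | Unit 1B: $147,676 | Unit 2C: $126,861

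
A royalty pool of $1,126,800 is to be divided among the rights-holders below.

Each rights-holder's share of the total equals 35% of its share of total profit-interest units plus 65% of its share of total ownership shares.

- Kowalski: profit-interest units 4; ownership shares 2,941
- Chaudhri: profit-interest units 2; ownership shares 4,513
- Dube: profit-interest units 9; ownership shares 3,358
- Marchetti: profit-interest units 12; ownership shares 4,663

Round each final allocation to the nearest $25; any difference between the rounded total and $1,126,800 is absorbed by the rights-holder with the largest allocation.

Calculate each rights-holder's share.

Kowalski: $197,625 | Chaudhri: $242,800 | Dube: $290,400 | Marchetti: $395,975

Profit-interest units total 27; ownership shares total 15,475.
Blended shares (35% profit-interest units + 65% ownership shares): Kowalski 0.1754; Chaudhri 0.2155; Dube 0.2577; Marchetti 0.3514.
Unrounded shares: Kowalski 197,621.96; Chaudhri 242,810.20; Dube 290,391.59; Marchetti 395,976.25.
After rounding ($25): Kowalski $197,625; Chaudhri $242,800; Dube $290,400; Marchetti $395,975. Sum = $1,126,800.
Rounded total matches; no reconciliation needed.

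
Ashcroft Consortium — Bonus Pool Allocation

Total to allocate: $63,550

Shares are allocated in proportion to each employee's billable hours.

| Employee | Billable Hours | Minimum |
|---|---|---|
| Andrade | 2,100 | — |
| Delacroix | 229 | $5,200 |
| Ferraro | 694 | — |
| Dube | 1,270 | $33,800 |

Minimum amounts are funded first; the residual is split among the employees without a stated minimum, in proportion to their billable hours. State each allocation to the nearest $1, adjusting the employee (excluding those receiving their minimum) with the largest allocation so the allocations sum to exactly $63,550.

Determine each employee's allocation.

Andrade: $18,452 | Delacroix: $5,200 | Ferraro: $6,098 | Dube: $33,800

Fund the minimums — Delacroix $5,200; Dube $33,800. Balance $24,550.
Balance split over remaining billable hours 2,794: Andrade 18,452.04 → $18,452; Ferraro 6,097.96 → $6,098.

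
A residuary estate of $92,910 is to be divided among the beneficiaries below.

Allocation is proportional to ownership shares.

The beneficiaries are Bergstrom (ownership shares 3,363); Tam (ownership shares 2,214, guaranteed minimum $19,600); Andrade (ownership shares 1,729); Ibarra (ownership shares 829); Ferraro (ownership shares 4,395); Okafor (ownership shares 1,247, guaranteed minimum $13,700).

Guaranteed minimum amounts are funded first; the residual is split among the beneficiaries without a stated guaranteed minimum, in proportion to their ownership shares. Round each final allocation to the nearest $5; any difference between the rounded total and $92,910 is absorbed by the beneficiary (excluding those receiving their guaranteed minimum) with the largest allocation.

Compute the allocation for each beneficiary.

Guaranteed amounts: Tam $19,600; Okafor $13,700. Balance $59,610.
Balance split over remaining ownership shares 10,316: Bergstrom 19,432.77 → $19,435; Andrade 9,990.86 → $9,990; Ibarra 4,790.30 → $4,790; Ferraro 25,396.08 → $25,395.

Bergstrom: $19,435 | Tam: $19,600 | Andrade: $9,990 | Ibarra: $4,790 | Ferraro: $25,395 | Okafor: $13,700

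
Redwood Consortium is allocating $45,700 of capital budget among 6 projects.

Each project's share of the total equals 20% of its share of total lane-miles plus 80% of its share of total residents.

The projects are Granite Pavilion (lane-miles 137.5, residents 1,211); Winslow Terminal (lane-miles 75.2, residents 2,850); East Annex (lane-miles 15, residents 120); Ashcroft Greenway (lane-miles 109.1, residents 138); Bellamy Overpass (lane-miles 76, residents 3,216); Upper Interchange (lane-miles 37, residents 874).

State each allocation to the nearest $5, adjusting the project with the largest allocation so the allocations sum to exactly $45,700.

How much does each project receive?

Totals — lane-miles 449.8, residents 8,409.
Blended shares (20% lane-miles + 80% residents): Granite Pavilion 0.1763; Winslow Terminal 0.3046; East Annex 0.0181; Ashcroft Greenway 0.0616; Bellamy Overpass 0.3398; Upper Interchange 0.0996.
Pro-rata amounts: Granite Pavilion 8,059.11; Winslow Terminal 13,919.08; East Annex 826.53; Ashcroft Greenway 2,816.91; Bellamy Overpass 15,526.61; Upper Interchange 4,551.75.
After rounding ($5): Granite Pavilion $8,060; Winslow Terminal $13,920; East Annex $825; Ashcroft Greenway $2,815; Bellamy Overpass $15,525; Upper Interchange $4,550. Sum = $45,695.
Difference $45,700 − $45,695 = +$5 applied to largest allocation (Bellamy Overpass): Bellamy Overpass becomes $15,530.

Granite Pavilion: $8,060; Winslow Terminal: $13,920; East Annex: $825; Ashcroft Greenway: $2,815; Bellamy Overpass: $15,530; Upper Interchange: $4,550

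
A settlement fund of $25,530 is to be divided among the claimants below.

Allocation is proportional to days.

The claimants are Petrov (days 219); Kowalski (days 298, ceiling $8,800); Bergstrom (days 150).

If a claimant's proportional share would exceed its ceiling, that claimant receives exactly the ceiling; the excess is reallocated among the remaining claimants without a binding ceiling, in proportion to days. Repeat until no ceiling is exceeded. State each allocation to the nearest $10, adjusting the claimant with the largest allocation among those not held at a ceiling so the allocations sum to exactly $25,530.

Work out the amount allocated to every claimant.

Petrov: $9,930; Kowalski: $8,800; Bergstrom: $6,800

Sum of days: 667.
Proportional shares (ignoring caps): Petrov 8,382.41; Kowalski 11,406.21; Bergstrom 5,741.38.
Capped: Kowalski ($8,800); balance $16,730 reallocated over remaining days 369.
Remaining shares: Petrov 9,929.19 → $9,930; Bergstrom 6,800.81 → $6,800.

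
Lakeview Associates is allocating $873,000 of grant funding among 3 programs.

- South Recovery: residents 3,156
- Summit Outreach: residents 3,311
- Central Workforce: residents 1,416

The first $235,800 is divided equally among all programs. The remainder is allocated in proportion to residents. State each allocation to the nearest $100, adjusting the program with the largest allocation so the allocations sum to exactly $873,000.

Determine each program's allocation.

South Recovery: $333,700 · Summit Outreach: $346,200 · Central Workforce: $193,100

Equal tier: $235,800 ÷ 3 = $78,600 apiece.
Remainder $637,200 by residents (total 7,883): South Recovery 255,106.33 → $255,100; Summit Outreach 267,635.32 → $267,600; Central Workforce 114,458.35 → $114,500.
Totals: South Recovery $78,600 + $255,100 = $333,700; Summit Outreach $78,600 + $267,600 = $346,200; Central Workforce $78,600 + $114,500 = $193,100.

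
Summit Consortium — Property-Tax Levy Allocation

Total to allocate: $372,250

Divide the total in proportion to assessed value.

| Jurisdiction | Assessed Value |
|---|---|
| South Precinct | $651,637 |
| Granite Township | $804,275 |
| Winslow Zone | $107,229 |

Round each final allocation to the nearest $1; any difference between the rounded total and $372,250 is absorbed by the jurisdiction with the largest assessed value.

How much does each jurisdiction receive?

Assessed value total: 651,637 + 804,275 + 107,229 = 1,563,141.
Unrounded shares: South Precinct 155,182.34; Granite Township 191,531.90; Winslow Zone 25,535.76.
At nearest $1: South Precinct $155,182; Granite Township $191,532; Winslow Zone $25,536. Sum = $372,250.
No rounding difference to absorb.

South Precinct: $155,182 · Granite Township: $191,532 · Winslow Zone: $25,536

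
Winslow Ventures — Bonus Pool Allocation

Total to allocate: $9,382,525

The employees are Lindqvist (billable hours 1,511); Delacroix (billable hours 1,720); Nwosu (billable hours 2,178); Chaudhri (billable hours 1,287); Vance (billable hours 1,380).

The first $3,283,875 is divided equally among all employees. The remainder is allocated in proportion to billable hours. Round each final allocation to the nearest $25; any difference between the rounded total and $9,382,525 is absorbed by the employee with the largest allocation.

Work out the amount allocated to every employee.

$3,283,875 shared equally gives $656,775 per employee.
Remainder $6,098,650 by billable hours (total 8,076): Lindqvist 1,141,042.61 → $1,141,050; Delacroix 1,298,870.48 → $1,298,875; Nwosu 1,644,732.50 → $1,644,725; Chaudhri 971,887.39 → $971,875; Vance 1,042,117.01 → $1,042,125.
Totals: Lindqvist $656,775 + $1,141,050 = $1,797,825; Delacroix $656,775 + $1,298,875 = $1,955,650; Nwosu $656,775 + $1,644,725 = $2,301,500; Chaudhri $656,775 + $971,875 = $1,628,650; Vance $656,775 + $1,042,125 = $1,698,900.

Lindqvist: $1,797,825; Delacroix: $1,955,650; Nwosu: $2,301,500; Chaudhri: $1,628,650; Vance: $1,698,900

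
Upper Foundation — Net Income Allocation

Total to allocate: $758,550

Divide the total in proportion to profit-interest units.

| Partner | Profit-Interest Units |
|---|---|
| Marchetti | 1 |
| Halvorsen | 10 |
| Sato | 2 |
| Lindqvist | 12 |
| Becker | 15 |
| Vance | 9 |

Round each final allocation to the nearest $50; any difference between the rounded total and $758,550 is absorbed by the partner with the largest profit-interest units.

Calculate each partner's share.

Marchetti: $15,500 · Halvorsen: $154,800 · Sato: $30,950 · Lindqvist: $185,750 · Becker: $232,200 · Vance: $139,350

Combined profit-interest units = 1 + 10 + 2 + 12 + 15 + 9 = 49.
Pro-rata amounts: Marchetti 15,480.61; Halvorsen 154,806.12; Sato 30,961.22; Lindqvist 185,767.35; Becker 232,209.18; Vance 139,325.51.
After rounding ($50): Marchetti $15,500; Halvorsen $154,800; Sato $30,950; Lindqvist $185,750; Becker $232,200; Vance $139,350. Sum = $758,550.
Sum already equals the total — no adjustment.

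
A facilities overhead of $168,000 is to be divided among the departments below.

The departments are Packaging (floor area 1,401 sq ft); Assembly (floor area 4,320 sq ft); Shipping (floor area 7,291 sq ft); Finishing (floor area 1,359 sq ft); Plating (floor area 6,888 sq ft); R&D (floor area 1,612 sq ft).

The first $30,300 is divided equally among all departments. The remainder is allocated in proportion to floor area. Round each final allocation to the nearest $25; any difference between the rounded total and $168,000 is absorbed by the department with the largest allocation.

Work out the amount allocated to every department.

Packaging: $13,475 · Assembly: $31,050 · Shipping: $48,975 · Finishing: $13,225 · Plating: $46,525 · R&D: $14,750

First tranche $30,300 split equally: $5,050 each.
Remainder $137,700 by floor area (total 22,871): Packaging 8,435.04 → $8,425; Assembly 26,009.53 → $26,000; Shipping 43,897.11 → $43,900; Finishing 8,182.17 → $8,175; Plating 41,470.75 → $41,475; R&D 9,705.41 → $9,700.
Rounding difference +$25 on remainder applied to Shipping.
Totals: Packaging $5,050 + $8,425 = $13,475; Assembly $5,050 + $26,000 = $31,050; Shipping $5,050 + $43,925 = $48,975; Finishing $5,050 + $8,175 = $13,225; Plating $5,050 + $41,475 = $46,525; R&D $5,050 + $9,700 = $14,750.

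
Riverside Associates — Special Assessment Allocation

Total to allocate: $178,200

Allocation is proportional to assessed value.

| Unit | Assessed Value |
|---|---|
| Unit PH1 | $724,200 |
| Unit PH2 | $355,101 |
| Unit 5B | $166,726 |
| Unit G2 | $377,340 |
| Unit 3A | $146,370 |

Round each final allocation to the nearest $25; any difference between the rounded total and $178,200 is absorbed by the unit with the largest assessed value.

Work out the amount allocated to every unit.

Unit PH1: $72,900 | Unit PH2: $35,750 | Unit 5B: $16,800 | Unit G2: $38,000 | Unit 3A: $14,750

Combined assessed value = 1,769,737.
Raw shares: Unit PH1 724,200/1,769,737 × $178,200 = 72,921.82; Unit PH2 355,101/1,769,737 × $178,200 = 35,756.16; Unit 5B 166,726/1,769,737 × $178,200 = 16,788.13; Unit G2 377,340/1,769,737 × $178,200 = 37,995.47; Unit 3A 146,370/1,769,737 × $178,200 = 14,738.42.
At nearest $25: Unit PH1 $72,925; Unit PH2 $35,750; Unit 5B $16,800; Unit G2 $38,000; Unit 3A $14,750. Sum = $178,225.
Difference $178,200 − $178,225 = −$25 applied to largest assessed value (Unit PH1): Unit PH1 becomes $72,900.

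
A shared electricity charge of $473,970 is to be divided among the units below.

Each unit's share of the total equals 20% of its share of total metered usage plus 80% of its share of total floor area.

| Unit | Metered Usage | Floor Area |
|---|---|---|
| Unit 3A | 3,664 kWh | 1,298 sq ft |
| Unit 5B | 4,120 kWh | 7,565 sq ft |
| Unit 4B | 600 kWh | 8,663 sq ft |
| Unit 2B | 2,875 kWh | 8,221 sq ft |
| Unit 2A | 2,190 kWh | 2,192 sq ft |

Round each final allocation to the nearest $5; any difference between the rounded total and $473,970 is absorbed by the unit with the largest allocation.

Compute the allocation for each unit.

Unit 3A: $43,440 · Unit 5B: $131,710 · Unit 4B: $121,800 · Unit 2B: $131,835 · Unit 2A: $45,185

Totals — metered usage 13,449, floor area 27,939.
Combined weights (20% metered usage + 80% floor area): Unit 3A 0.0917; Unit 5B 0.2779; Unit 4B 0.2570; Unit 2B 0.2782; Unit 2A 0.0953.
Pro-rata amounts: Unit 3A 43,441.25; Unit 5B 131,708.33; Unit 4B 121,799.52; Unit 2B 131,836.01; Unit 2A 45,184.88.
After rounding ($5): Unit 3A $43,440; Unit 5B $131,710; Unit 4B $121,800; Unit 2B $131,835; Unit 2A $45,185. Sum = $473,970.
No rounding difference to absorb.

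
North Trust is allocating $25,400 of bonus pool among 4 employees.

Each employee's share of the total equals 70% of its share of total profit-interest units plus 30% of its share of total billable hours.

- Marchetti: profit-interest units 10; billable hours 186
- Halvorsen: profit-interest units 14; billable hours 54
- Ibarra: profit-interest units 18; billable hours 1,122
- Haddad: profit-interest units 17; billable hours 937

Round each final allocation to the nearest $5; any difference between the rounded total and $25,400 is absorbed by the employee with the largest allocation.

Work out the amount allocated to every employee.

Totals — profit-interest units 59, billable hours 2,299.
Blended shares (70% profit-interest units + 30% billable hours): Marchetti 0.1429; Halvorsen 0.1731; Ibarra 0.3600; Haddad 0.3240.
Proportional shares: Marchetti 3,630.05; Halvorsen 4,397.97; Ibarra 9,143.26; Haddad 8,228.72.
At nearest $5: Marchetti $3,630; Halvorsen $4,400; Ibarra $9,145; Haddad $8,230. Sum = $25,405.
Difference $25,400 − $25,405 = −$5 applied to largest allocation (Ibarra): Ibarra becomes $9,140.

Marchetti: $3,630 · Halvorsen: $4,400 · Ibarra: $9,140 · Haddad: $8,230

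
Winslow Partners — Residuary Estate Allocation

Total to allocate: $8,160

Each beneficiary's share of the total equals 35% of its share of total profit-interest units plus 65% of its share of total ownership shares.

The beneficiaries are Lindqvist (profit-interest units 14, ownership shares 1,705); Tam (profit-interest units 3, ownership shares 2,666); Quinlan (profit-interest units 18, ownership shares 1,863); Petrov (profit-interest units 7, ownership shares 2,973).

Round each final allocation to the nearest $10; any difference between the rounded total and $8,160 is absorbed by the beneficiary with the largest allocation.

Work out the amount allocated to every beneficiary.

Totals — profit-interest units 42, ownership shares 9,207.
Combined weights (35% profit-interest units + 65% ownership shares): Lindqvist 0.2370; Tam 0.2132; Quinlan 0.2815; Petrov 0.2682.
Unrounded shares: Lindqvist 1,934.22; Tam 1,739.84; Quinlan 2,297.24; Petrov 2,188.70.
At nearest $10: Lindqvist $1,930; Tam $1,740; Quinlan $2,300; Petrov $2,190. Sum = $8,160.
Rounded total matches; no reconciliation needed.

Lindqvist: $1,930 | Tam: $1,740 | Quinlan: $2,300 | Petrov: $2,190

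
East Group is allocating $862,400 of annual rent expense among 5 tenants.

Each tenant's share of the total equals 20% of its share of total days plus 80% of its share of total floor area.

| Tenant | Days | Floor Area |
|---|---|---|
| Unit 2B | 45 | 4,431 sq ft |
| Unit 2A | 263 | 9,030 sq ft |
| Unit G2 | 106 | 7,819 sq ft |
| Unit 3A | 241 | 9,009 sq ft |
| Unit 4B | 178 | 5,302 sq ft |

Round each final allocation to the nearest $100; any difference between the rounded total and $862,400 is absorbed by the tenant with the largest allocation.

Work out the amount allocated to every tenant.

Totals — days 833, floor area 35,591.
Combined weights (20% days + 80% floor area): Unit 2B 0.1104; Unit 2A 0.2661; Unit G2 0.2012; Unit 3A 0.2604; Unit 4B 0.1619.
Unrounded shares: Unit 2B 95,211.15; Unit 2A 229,500.09; Unit G2 173,517.02; Unit 3A 224,537.72; Unit 4B 139,634.02.
At nearest $100: Unit 2B $95,200; Unit 2A $229,500; Unit G2 $173,500; Unit 3A $224,500; Unit 4B $139,600. Sum = $862,300.
Difference $862,400 − $862,300 = +$100 applied to largest allocation (Unit 2A): Unit 2A becomes $229,600.

Unit 2B: $95,200 · Unit 2A: $229,600 · Unit G2: $173,500 · Unit 3A: $224,500 · Unit 4B: $139,600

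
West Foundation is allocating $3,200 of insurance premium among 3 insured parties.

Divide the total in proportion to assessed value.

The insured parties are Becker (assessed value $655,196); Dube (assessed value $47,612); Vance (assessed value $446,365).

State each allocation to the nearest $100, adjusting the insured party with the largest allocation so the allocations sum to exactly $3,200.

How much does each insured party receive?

Total assessed value = 1,149,173.
Raw shares: Becker 655,196/1,149,173 × $3,200 = 1,824.47; Dube 47,612/1,149,173 × $3,200 = 132.58; Vance 446,365/1,149,173 × $3,200 = 1,242.95.
At nearest $100: Becker $1,800; Dube $100; Vance $1,200. Sum = $3,100.
Difference $3,200 − $3,100 = +$100 applied to largest allocation (Becker): Becker becomes $1,900.

Becker: $1,900 | Dube: $100 | Vance: $1,200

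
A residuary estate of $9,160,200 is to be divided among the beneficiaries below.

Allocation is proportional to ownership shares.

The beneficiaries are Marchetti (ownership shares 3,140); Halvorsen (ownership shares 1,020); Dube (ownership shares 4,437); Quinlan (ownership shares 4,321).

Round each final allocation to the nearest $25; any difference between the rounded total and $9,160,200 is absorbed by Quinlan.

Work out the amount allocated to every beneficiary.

Marchetti: $2,226,575 | Halvorsen: $723,275 | Dube: $3,146,300 | Quinlan: $3,064,050

Ownership shares total: 12,918.
Proportional shares: Marchetti 3,140/12,918 × $9,160,200 = 2,226,585.23; Halvorsen 1,020/12,918 × $9,160,200 = 723,285.65; Dube 4,437/12,918 × $9,160,200 = 3,146,292.57; Quinlan 4,321/12,918 × $9,160,200 = 3,064,036.55.
After rounding ($25): Marchetti $2,226,575; Halvorsen $723,275; Dube $3,146,300; Quinlan $3,064,025. Sum = $9,160,175.
Difference $9,160,200 − $9,160,175 = +$25 applied to Quinlan: Quinlan becomes $3,064,050.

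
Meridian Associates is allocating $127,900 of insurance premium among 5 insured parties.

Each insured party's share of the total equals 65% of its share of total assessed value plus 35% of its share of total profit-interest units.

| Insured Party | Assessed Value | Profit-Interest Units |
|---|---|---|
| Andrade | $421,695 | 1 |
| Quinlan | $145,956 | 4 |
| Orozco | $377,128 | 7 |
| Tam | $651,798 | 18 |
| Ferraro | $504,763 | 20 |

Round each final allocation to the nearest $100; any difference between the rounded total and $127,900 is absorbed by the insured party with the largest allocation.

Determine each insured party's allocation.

Andrade: $17,600 · Quinlan: $9,400 · Orozco: $21,200 · Tam: $41,800 · Ferraro: $37,900

Totals — assessed value 2,101,340, profit-interest units 50.
Combined weights (65% assessed value + 35% profit-interest units): Andrade 0.1374; Quinlan 0.0731; Orozco 0.1657; Tam 0.3276; Ferraro 0.2961.
Raw shares: Andrade 17,578.76; Quinlan 9,355.64; Orozco 21,187.36; Tam 41,902.39; Ferraro 37,875.86.
At nearest $100: Andrade $17,600; Quinlan $9,400; Orozco $21,200; Tam $41,900; Ferraro $37,900. Sum = $128,000.
Difference $127,900 − $128,000 = −$100 applied to largest allocation (Tam): Tam becomes $41,800.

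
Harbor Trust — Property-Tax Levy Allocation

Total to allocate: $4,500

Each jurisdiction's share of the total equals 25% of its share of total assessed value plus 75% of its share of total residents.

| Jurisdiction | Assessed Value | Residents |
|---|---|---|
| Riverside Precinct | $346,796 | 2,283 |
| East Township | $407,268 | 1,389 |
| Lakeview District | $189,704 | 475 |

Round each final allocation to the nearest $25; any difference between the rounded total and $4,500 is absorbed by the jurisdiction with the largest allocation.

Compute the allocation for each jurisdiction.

Riverside Precinct: $2,250 · East Township: $1,625 · Lakeview District: $625

Assessed value total 943,768; residents total 4,147.
Combined weights (25% assessed value + 75% residents): Riverside Precinct 0.5048; East Township 0.3591; Lakeview District 0.1362.
Unrounded shares: Riverside Precinct 2,271.39; East Township 1,615.90; Lakeview District 612.71.
At nearest $25: Riverside Precinct $2,275; East Township $1,625; Lakeview District $625. Sum = $4,525.
Difference $4,500 − $4,525 = −$25 applied to largest allocation (Riverside Precinct): Riverside Precinct becomes $2,250.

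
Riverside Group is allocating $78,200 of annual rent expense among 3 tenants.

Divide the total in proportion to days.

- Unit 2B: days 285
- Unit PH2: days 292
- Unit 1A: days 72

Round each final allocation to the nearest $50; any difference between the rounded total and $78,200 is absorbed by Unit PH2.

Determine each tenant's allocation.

Combined days = 649.
Raw shares: Unit 2B 285/649 × $78,200 = 34,340.52; Unit PH2 292/649 × $78,200 = 35,183.98; Unit 1A 72/649 × $78,200 = 8,675.50.
After rounding ($50): Unit 2B $34,350; Unit PH2 $35,200; Unit 1A $8,700. Sum = $78,250.
Difference $78,200 − $78,250 = −$50 applied to Unit PH2: Unit PH2 becomes $35,150.

Unit 2B: $34,350 · Unit PH2: $35,150 · Unit 1A: $8,700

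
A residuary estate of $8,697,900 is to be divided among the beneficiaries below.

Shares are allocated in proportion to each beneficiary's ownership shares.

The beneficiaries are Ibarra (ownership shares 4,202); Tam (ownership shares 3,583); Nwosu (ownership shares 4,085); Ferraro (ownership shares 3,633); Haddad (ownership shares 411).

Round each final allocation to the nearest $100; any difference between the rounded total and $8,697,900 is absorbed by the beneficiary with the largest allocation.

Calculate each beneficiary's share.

Total ownership shares = 15,914.
Unrounded shares: Ibarra 4,202/15,914 × $8,697,900 = 2,296,630.38; Tam 3,583/15,914 × $8,697,900 = 1,958,311.91; Nwosu 4,085/15,914 × $8,697,900 = 2,232,683.27; Ferraro 3,633/15,914 × $8,697,900 = 1,985,639.73; Haddad 411/15,914 × $8,697,900 = 224,634.72.
At nearest $100: Ibarra $2,296,600; Tam $1,958,300; Nwosu $2,232,700; Ferraro $1,985,600; Haddad $224,600. Sum = $8,697,800.
Difference $8,697,900 − $8,697,800 = +$100 applied to largest allocation (Ibarra): Ibarra becomes $2,296,700.

Ibarra: $2,296,700 | Tam: $1,958,300 | Nwosu: $2,232,700 | Ferraro: $1,985,600 | Haddad: $224,600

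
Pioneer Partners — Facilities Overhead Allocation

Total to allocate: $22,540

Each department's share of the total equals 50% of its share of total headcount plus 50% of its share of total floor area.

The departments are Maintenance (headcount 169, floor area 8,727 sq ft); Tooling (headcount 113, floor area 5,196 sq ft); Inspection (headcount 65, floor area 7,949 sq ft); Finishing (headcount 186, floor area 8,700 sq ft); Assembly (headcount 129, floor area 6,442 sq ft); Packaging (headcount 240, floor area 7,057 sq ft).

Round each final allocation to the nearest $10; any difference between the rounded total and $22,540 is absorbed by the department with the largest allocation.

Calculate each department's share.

Maintenance: $4,340 | Tooling: $2,740 | Inspection: $2,840 | Finishing: $4,550 | Assembly: $3,260 | Packaging: $4,810

Totals — headcount 902, floor area 44,071.
Composite weights (50% headcount + 50% floor area): Maintenance 0.1927; Tooling 0.1216; Inspection 0.1262; Finishing 0.2018; Assembly 0.1446; Packaging 0.2131.
Unrounded shares: Maintenance 4,343.26; Tooling 2,740.61; Inspection 2,844.89; Finishing 4,548.77; Assembly 3,259.16; Packaging 4,803.31.
After rounding ($10): Maintenance $4,340; Tooling $2,740; Inspection $2,840; Finishing $4,550; Assembly $3,260; Packaging $4,800. Sum = $22,530.
Difference $22,540 − $22,530 = +$10 applied to largest allocation (Packaging): Packaging becomes $4,810.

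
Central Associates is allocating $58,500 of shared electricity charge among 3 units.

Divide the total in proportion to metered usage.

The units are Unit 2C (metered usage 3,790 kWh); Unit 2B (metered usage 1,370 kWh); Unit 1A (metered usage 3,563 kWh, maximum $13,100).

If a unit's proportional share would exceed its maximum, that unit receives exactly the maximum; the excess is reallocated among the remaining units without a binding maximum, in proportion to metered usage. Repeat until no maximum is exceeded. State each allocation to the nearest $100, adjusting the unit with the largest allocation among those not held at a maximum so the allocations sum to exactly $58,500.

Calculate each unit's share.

Total metered usage = 8,723.
Proportional shares (ignoring caps): Unit 2C 25,417.29; Unit 2B 9,187.78; Unit 1A 23,894.93.
Capped: Unit 1A ($13,100); residual $45,400 reallocated over remaining metered usage 5,160.
Shares after redistribution: Unit 2C 33,346.12 → $33,300; Unit 2B 12,053.88 → $12,100.

Unit 2C: $33,300; Unit 2B: $12,100; Unit 1A: $13,100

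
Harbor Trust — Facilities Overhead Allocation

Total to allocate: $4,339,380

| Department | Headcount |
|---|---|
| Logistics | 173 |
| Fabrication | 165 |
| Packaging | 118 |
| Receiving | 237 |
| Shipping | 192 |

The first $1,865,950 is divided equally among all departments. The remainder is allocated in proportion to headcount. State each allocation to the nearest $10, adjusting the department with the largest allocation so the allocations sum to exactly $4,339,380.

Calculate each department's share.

$1,865,950 shared equally gives $373,190 per department.
Remainder $2,473,430 by headcount (total 885): Logistics 483,506.66 → $483,510; Fabrication 461,147.97 → $461,150; Packaging 329,790.67 → $329,790; Receiving 662,376.17 → $662,380; Shipping 536,608.54 → $536,610.
Rounding difference −$10 on remainder applied to Receiving.
Totals: Logistics $373,190 + $483,510 = $856,700; Fabrication $373,190 + $461,150 = $834,340; Packaging $373,190 + $329,790 = $702,980; Receiving $373,190 + $662,370 = $1,035,560; Shipping $373,190 + $536,610 = $909,800.

Logistics: $856,700 · Fabrication: $834,340 · Packaging: $702,980 · Receiving: $1,035,560 · Shipping: $909,800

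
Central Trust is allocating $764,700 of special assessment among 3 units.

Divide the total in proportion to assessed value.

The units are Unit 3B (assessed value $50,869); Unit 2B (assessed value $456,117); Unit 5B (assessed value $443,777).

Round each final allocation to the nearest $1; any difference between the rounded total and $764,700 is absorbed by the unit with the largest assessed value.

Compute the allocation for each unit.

Combined assessed value = 50,869 + 456,117 + 443,777 = 950,763.
Unrounded shares: Unit 3B 40,914.01; Unit 2B 366,855.54; Unit 5B 356,930.46.
After rounding ($1): Unit 3B $40,914; Unit 2B $366,856; Unit 5B $356,930. Sum = $764,700.
Rounded total matches; no reconciliation needed.

Unit 3B: $40,914; Unit 2B: $366,856; Unit 5B: $356,930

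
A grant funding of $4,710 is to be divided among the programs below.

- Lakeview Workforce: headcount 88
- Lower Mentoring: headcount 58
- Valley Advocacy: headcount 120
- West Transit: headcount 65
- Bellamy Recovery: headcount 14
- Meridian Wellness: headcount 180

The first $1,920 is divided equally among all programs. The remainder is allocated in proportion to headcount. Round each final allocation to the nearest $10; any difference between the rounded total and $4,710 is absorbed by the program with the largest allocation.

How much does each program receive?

First tranche $1,920 split equally: $320 each.
Remainder $2,790 by headcount (total 525): Lakeview Workforce 467.66 → $470; Lower Mentoring 308.23 → $310; Valley Advocacy 637.71 → $640; West Transit 345.43 → $350; Bellamy Recovery 74.40 → $70; Meridian Wellness 956.57 → $960.
Rounding difference −$10 on remainder applied to Meridian Wellness.
Totals: Lakeview Workforce $320 + $470 = $790; Lower Mentoring $320 + $310 = $630; Valley Advocacy $320 + $640 = $960; West Transit $320 + $350 = $670; Bellamy Recovery $320 + $70 = $390; Meridian Wellness $320 + $950 = $1,270.

Lakeview Workforce: $790; Lower Mentoring: $630; Valley Advocacy: $960; West Transit: $670; Bellamy Recovery: $390; Meridian Wellness: $1,270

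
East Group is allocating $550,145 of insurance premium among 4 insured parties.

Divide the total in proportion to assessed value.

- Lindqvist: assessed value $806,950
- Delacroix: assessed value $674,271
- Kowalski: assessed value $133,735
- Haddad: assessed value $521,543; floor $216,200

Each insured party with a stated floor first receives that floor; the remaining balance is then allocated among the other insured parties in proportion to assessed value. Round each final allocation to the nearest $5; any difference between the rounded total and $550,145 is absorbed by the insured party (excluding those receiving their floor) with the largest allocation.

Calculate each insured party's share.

Minimums first: Haddad $216,200. Remaining pool $333,945.
Remaining pool split over remaining assessed value 1,614,956: Lindqvist 166,863.32 → $166,865; Delacroix 139,427.59 → $139,430; Kowalski 27,654.09 → $27,655.
Rounding difference −$5 applied to Lindqvist → $166,860.

Lindqvist: $166,860 | Delacroix: $139,430 | Kowalski: $27,655 | Haddad: $216,200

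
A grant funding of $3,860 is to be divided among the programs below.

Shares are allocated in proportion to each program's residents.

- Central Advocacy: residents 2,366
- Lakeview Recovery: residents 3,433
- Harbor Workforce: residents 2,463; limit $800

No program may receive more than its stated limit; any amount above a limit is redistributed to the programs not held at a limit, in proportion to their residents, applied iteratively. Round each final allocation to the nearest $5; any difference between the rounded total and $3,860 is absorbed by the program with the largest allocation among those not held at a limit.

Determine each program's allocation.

Sum of residents: 8,262.
Unconstrained shares: Central Advocacy 1,105.39; Lakeview Recovery 1,603.89; Harbor Workforce 1,150.71.
Capped: Harbor Workforce ($800); balance $3,060 reallocated over remaining residents 5,799.
Remaining shares: Central Advocacy 1,248.48 → $1,250; Lakeview Recovery 1,811.52 → $1,810.

Central Advocacy: $1,250 · Lakeview Recovery: $1,810 · Harbor Workforce: $800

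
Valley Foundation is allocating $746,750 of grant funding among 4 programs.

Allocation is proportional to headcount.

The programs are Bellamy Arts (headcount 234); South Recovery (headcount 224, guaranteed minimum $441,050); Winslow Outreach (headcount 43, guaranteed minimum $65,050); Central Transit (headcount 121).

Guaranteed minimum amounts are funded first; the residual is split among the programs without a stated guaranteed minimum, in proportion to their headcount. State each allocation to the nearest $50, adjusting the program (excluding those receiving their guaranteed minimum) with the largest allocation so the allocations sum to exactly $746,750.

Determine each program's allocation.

Fund the minimums — South Recovery $441,050; Winslow Outreach $65,050. Balance $240,650.
Balance split over remaining headcount 355: Bellamy Arts 158,625.63 → $158,650; Central Transit 82,024.37 → $82,000.

Bellamy Arts: $158,650; South Recovery: $441,050; Winslow Outreach: $65,050; Central Transit: $82,000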